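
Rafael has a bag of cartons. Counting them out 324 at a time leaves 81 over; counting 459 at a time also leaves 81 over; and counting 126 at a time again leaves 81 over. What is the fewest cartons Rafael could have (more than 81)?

N − 81 must be a common multiple of 324, 459, and 126.
324 = 2^2 × 3^4
459 = 3^3 × 17
126 = 2 × 3^2 × 7
LCM(324, 459, 126) = 2^2 × 3^4 × 7 × 17 = 38556.
Smallest N > 81 is LCM + 81 = 38556 + 81 = 38637.

38637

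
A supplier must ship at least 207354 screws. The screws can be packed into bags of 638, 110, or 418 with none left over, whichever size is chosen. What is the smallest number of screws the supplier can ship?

The number of screws must be a common multiple of 638, 110, and 418, so a multiple of their LCM.
638 = 2 × 11 × 29
110 = 2 × 5 × 11
418 = 2 × 11 × 19
LCM(638, 110, 418) = 2 × 5 × 11 × 19 × 29 = 60610.
Smallest multiple of 60610 that is ≥ 207354: ⌈207354/60610⌉ × 60610 = 4 × 60610 = 242440.

242440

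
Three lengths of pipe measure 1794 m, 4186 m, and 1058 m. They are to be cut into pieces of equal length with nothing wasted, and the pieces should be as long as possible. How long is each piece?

The greatest length dividing all of 1794, 4186, and 1058 is their gcd.
1794 = 2 × 3 × 13 × 23
4186 = 2 × 7 × 13 × 23
1058 = 2 × 23^2
gcd(1794, 4186, 1058) = 2 × 23 = 46.

46 m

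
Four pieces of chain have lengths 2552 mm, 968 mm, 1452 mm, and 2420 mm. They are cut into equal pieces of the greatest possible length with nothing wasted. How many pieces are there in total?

168

Piece length = gcd(2552, 968, 1452, 2420).
2552 = 2^3 × 11 × 29
968 = 2^3 × 11^2
1452 = 2^2 × 3 × 11^2
2420 = 2^2 × 5 × 11^2
gcd(2552, 968, 1452, 2420) = 2^2 × 11 = 44.
Total pieces = 2552/44 + 968/44 + 1452/44 + 2420/44 = 58 + 22 + 33 + 55 = 168.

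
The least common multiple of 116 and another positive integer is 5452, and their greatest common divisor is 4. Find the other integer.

188

gcd × lcm = product of the two integers, so the other integer is (4 × 5452) / 116 = 188.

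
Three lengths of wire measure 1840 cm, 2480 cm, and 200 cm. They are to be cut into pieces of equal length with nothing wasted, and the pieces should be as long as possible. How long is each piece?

40 cm

The greatest length dividing all of 1840, 2480, and 200 is their gcd.
1840 = 2^4 × 5 × 23
2480 = 2^4 × 5 × 31
200 = 2^3 × 5^2
gcd(1840, 2480, 200) = 2^3 × 5 = 40.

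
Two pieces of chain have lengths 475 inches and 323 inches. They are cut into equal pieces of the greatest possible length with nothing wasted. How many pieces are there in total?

42

Piece length = gcd(475, 323).
475 = 5^2 × 19
323 = 17 × 19
gcd(475, 323) = 19.
Total pieces = 475/19 + 323/19 = 25 + 17 = 42.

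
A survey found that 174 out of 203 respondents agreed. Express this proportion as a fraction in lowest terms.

174 = 2 × 3 × 29
203 = 7 × 29
gcd(174, 203) = 29.
Divide numerator and denominator by 29: 174/203 = 6/7.

6/7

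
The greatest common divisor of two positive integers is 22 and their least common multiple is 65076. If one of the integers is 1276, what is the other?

For two integers, gcd × lcm = product, so the other is (22 × 65076) / 1276 = 1431672 / 1276 = 1122.

1122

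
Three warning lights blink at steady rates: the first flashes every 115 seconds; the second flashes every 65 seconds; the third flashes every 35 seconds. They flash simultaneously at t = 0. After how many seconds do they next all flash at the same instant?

10465 seconds

The first simultaneous occurrence is after LCM of the individual periods.
115 = 5 × 23
65 = 5 × 13
35 = 5 × 7
LCM(115, 65, 35) = 5 × 7 × 13 × 23 = 10465.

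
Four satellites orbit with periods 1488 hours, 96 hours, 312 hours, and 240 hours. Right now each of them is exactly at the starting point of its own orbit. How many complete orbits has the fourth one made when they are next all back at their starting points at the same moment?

806 orbits

The first common completion time is the LCM of the periods.
1488 = 2^4 × 3 × 31
96 = 2^5 × 3
312 = 2^3 × 3 × 13
240 = 2^4 × 3 × 5
LCM(1488, 96, 312, 240) = 2^5 × 3 × 5 × 13 × 31 = 193440.
Orbits for period 240: 193440 / 240 = 806.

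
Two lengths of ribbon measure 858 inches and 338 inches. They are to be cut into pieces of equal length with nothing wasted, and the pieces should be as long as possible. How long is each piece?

26 inches

Each piece length must divide every original length, so the longest possible is gcd(858, 338).
858 = 2 × 3 × 11 × 13
338 = 2 × 13^2
gcd(858, 338) = 2 × 13 = 26.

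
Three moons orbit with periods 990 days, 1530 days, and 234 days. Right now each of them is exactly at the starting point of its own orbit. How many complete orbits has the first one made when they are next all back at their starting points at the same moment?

They are all back at their starting positions together after one LCM of the periods.
990 = 2 × 3^2 × 5 × 11
1530 = 2 × 3^2 × 5 × 17
234 = 2 × 3^2 × 13
LCM(990, 1530, 234) = 2 × 3^2 × 5 × 11 × 13 × 17 = 218790.
Orbits for period 990: 218790 / 990 = 221.

221 orbits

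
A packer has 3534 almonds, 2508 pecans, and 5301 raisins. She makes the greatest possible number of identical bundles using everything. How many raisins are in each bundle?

Number of bundles = gcd(3534, 2508, 5301).
3534 = 2 × 3 × 19 × 31
2508 = 2^2 × 3 × 11 × 19
5301 = 3^2 × 19 × 31
gcd(3534, 2508, 5301) = 3 × 19 = 57.
raisins per bundle = 5301 / 57 = 93.

93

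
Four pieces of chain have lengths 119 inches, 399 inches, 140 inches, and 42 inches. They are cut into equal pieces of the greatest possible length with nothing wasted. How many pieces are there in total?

100

Piece length = gcd(119, 399, 140, 42).
119 = 7 × 17
399 = 3 × 7 × 19
140 = 2^2 × 5 × 7
42 = 2 × 3 × 7
gcd(119, 399, 140, 42) = 7.
Total pieces = 119/7 + 399/7 + 140/7 + 42/7 = 17 + 57 + 20 + 6 = 100.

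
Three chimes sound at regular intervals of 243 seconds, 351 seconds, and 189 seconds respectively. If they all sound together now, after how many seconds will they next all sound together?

22113 seconds

They coincide at every common multiple of the periods; the first is the LCM.
243 = 3^5
351 = 3^3 × 13
189 = 3^3 × 7
LCM(243, 351, 189) = 3^5 × 7 × 13 = 22113.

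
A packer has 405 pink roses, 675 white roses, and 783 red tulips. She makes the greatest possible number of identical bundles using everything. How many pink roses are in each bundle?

Number of bundles = gcd(405, 675, 783).
405 = 3^4 × 5
675 = 3^3 × 5^2
783 = 3^3 × 29
gcd(405, 675, 783) = 3^3 = 27.
pink roses per bundle = 405 / 27 = 15.

15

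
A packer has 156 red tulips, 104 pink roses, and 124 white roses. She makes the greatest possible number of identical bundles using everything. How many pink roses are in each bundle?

26

Number of bundles = gcd(156, 104, 124).
156 = 2^2 × 3 × 13
104 = 2^3 × 13
124 = 2^2 × 31
gcd(156, 104, 124) = 2^2 = 4.
pink roses per bundle = 104 / 4 = 26.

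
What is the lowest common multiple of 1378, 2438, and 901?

1378 = 2 × 13 × 53
2438 = 2 × 23 × 53
901 = 17 × 53
LCM(1378, 2438, 901) = 2 × 13 × 17 × 23 × 53 = 538798.

538798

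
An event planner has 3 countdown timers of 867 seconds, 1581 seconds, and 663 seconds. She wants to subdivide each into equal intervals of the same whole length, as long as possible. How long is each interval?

The interval must divide each timer length; the longest such is the gcd.
867 = 3 × 17^2
1581 = 3 × 17 × 31
663 = 3 × 13 × 17
gcd(867, 1581, 663) = 3 × 17 = 51.

51 seconds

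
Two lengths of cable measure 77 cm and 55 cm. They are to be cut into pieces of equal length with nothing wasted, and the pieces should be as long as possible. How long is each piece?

The greatest length dividing all of 77 and 55 is their gcd.
77 = 7 × 11
55 = 5 × 11
gcd(77, 55) = 11.

11 cm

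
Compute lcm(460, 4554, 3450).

227700

460 = 2^2 × 5 × 23
4554 = 2 × 3^2 × 11 × 23
3450 = 2 × 3 × 5^2 × 23
LCM(460, 4554, 3450) = 2^2 × 3^2 × 5^2 × 11 × 23 = 227700.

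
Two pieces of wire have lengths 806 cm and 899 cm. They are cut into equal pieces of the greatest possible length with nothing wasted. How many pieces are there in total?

Piece length = gcd(806, 899).
806 = 2 × 13 × 31
899 = 29 × 31
gcd(806, 899) = 31.
Total pieces = 806/31 + 899/31 = 26 + 29 = 55.

55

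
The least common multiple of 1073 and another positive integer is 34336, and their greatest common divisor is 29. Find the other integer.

928

gcd × lcm = product of the two integers, so the other integer is (29 × 34336) / 1073 = 928.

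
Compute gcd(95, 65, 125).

95 = 5 × 19
65 = 5 × 13
125 = 5^3
gcd(95, 65, 125) = 5.

5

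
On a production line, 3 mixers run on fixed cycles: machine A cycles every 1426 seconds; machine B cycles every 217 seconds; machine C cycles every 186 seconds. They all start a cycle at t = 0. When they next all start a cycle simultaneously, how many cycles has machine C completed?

All finish a whole number of cycles simultaneously at t = LCM of the periods.
1426 = 2 × 23 × 31
217 = 7 × 31
186 = 2 × 3 × 31
LCM(1426, 217, 186) = 2 × 3 × 7 × 23 × 31 = 29946.
Cycles for period 186: 29946 / 186 = 161.

161 cycles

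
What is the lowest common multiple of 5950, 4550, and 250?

5950 = 2 × 5^2 × 7 × 17
4550 = 2 × 5^2 × 7 × 13
250 = 2 × 5^3
LCM(5950, 4550, 250) = 2 × 5^3 × 7 × 13 × 17 = 386750.

386750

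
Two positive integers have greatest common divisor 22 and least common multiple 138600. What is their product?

For any two positive integers, gcd × lcm = product = 22 × 138600 = 3049200.

3049200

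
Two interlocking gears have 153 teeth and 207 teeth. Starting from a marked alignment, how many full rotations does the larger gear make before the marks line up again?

17 rotations

The first common completion time is the LCM of the periods.
153 = 3^2 × 17
207 = 3^2 × 23
LCM(153, 207) = 3^2 × 17 × 23 = 3519.
Rotations for period 207: 3519 / 207 = 17.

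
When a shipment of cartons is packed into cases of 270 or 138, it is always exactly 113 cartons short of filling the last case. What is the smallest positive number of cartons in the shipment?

6097

Being 113 short of a full case of size k means N ≡ −113 (mod k), i.e. N + 113 is a multiple of each size.
270 = 2 × 3^3 × 5
138 = 2 × 3 × 23
LCM(270, 138) = 2 × 3^3 × 5 × 23 = 6210.
Smallest positive N is 6210 − 113 = 6097.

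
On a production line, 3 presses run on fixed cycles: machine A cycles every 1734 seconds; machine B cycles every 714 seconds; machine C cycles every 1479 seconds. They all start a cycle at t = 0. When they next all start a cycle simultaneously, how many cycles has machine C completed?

238 cycles

The first common completion time is the LCM of the periods.
1734 = 2 × 3 × 17^2
714 = 2 × 3 × 7 × 17
1479 = 3 × 17 × 29
LCM(1734, 714, 1479) = 2 × 3 × 7 × 17^2 × 29 = 352002.
Cycles for period 1479: 352002 / 1479 = 238.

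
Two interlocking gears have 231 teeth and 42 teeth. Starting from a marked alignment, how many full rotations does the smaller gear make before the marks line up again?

The first common completion time is the LCM of the periods.
231 = 3 × 7 × 11
42 = 2 × 3 × 7
LCM(231, 42) = 2 × 3 × 7 × 11 = 462.
Rotations for period 42: 462 / 42 = 11.

11 rotations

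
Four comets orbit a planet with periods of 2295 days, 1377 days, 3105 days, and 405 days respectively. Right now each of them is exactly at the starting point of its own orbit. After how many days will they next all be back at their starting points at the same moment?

158355 days

We need the least common multiple of the intervals.
2295 = 3^3 × 5 × 17
1377 = 3^4 × 17
3105 = 3^3 × 5 × 23
405 = 3^4 × 5
LCM(2295, 1377, 3105, 405) = 3^4 × 5 × 17 × 23 = 158355.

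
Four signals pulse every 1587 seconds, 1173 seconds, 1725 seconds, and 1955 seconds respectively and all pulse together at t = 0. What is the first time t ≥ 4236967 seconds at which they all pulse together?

Joint pulses occur at multiples of LCM(1587, 1173, 1725, 1955).
1587 = 3 × 23^2
1173 = 3 × 17 × 23
1725 = 3 × 5^2 × 23
1955 = 5 × 17 × 23
LCM(1587, 1173, 1725, 1955) = 3 × 5^2 × 17 × 23^2 = 674475.
Smallest multiple of 674475 that is ≥ 4236967: ⌈4236967/674475⌉ × 674475 = 7 × 674475 = 4721325.

4721325 seconds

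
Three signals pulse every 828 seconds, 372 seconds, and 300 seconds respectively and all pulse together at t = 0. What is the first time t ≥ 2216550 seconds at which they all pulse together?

2566800 seconds

Joint pulses occur at multiples of LCM(828, 372, 300).
828 = 2^2 × 3^2 × 23
372 = 2^2 × 3 × 31
300 = 2^2 × 3 × 5^2
LCM(828, 372, 300) = 2^2 × 3^2 × 5^2 × 23 × 31 = 641700.
Smallest multiple of 641700 that is ≥ 2216550: ⌈2216550/641700⌉ × 641700 = 4 × 641700 = 2566800.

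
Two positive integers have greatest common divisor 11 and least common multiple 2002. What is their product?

For any two positive integers, gcd × lcm = product = 11 × 2002 = 22022.

22022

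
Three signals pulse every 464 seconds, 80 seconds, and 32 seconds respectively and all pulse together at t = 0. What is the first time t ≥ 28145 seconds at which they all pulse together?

Joint pulses occur at multiples of LCM(464, 80, 32).
464 = 2^4 × 29
80 = 2^4 × 5
32 = 2^5
LCM(464, 80, 32) = 2^5 × 5 × 29 = 4640.
Smallest multiple of 4640 that is ≥ 28145: ⌈28145/4640⌉ × 4640 = 7 × 4640 = 32480.

32480 seconds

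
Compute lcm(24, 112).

336

24 = 2^3 × 3
112 = 2^4 × 7
LCM(24, 112) = 2^4 × 3 × 7 = 336.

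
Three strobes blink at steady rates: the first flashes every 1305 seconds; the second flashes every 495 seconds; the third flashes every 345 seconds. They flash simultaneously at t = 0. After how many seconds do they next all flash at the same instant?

330165 seconds

The first simultaneous occurrence is after LCM of the individual periods.
1305 = 3^2 × 5 × 29
495 = 3^2 × 5 × 11
345 = 3 × 5 × 23
LCM(1305, 495, 345) = 3^2 × 5 × 11 × 23 × 29 = 330165.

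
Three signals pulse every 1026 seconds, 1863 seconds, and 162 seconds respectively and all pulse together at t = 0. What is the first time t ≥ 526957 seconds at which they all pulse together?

566352 seconds

Joint pulses occur at multiples of LCM(1026, 1863, 162).
1026 = 2 × 3^3 × 19
1863 = 3^4 × 23
162 = 2 × 3^4
LCM(1026, 1863, 162) = 2 × 3^4 × 19 × 23 = 70794.
Smallest multiple of 70794 that is ≥ 526957: ⌈526957/70794⌉ × 70794 = 8 × 70794 = 566352.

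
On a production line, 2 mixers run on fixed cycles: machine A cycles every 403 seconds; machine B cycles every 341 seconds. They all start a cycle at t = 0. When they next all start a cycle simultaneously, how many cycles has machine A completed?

The first common completion time is the LCM of the periods.
403 = 13 × 31
341 = 11 × 31
LCM(403, 341) = 11 × 13 × 31 = 4433.
Cycles for period 403: 4433 / 403 = 11.

11 cycles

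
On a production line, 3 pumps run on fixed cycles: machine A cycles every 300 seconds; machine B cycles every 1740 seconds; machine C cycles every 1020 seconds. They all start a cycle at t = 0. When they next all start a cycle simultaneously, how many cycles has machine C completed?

The first common completion time is the LCM of the periods.
300 = 2^2 × 3 × 5^2
1740 = 2^2 × 3 × 5 × 29
1020 = 2^2 × 3 × 5 × 17
LCM(300, 1740, 1020) = 2^2 × 3 × 5^2 × 17 × 29 = 147900.
Cycles for period 1020: 147900 / 1020 = 145.

145 cycles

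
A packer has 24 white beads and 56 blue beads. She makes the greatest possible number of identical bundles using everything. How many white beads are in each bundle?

Number of bundles = gcd(24, 56).
24 = 2^3 × 3
56 = 2^3 × 7
gcd(24, 56) = 2^3 = 8.
white beads per bundle = 24 / 8 = 3.

3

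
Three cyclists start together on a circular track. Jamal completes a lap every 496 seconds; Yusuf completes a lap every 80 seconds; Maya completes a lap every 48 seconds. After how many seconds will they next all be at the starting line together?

7440 seconds

They coincide at every common multiple of the periods; the first is the LCM.
496 = 2^4 × 31
80 = 2^4 × 5
48 = 2^4 × 3
LCM(496, 80, 48) = 2^4 × 3 × 5 × 31 = 7440.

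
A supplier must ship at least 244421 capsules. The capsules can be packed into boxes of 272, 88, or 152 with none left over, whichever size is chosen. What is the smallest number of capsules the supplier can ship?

The number of capsules must be a common multiple of 272, 88, and 152, so a multiple of their LCM.
272 = 2^4 × 17
88 = 2^3 × 11
152 = 2^3 × 19
LCM(272, 88, 152) = 2^4 × 11 × 17 × 19 = 56848.
Smallest multiple of 56848 that is ≥ 244421: ⌈244421/56848⌉ × 56848 = 5 × 56848 = 284240.

284240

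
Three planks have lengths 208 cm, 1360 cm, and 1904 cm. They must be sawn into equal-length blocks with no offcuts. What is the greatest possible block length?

16 cm

This is the greatest common divisor of 208, 1360, and 1904.
208 = 2^4 × 13
1360 = 2^4 × 5 × 17
1904 = 2^4 × 7 × 17
gcd(208, 1360, 1904) = 2^4 = 16.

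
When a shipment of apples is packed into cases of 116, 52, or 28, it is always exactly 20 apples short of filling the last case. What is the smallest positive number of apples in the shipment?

10536

Being 20 short of a full case of size k means N ≡ −20 (mod k), i.e. N + 20 is a multiple of each size.
116 = 2^2 × 29
52 = 2^2 × 13
28 = 2^2 × 7
LCM(116, 52, 28) = 2^2 × 7 × 13 × 29 = 10556.
Smallest positive N is 10556 − 20 = 10536.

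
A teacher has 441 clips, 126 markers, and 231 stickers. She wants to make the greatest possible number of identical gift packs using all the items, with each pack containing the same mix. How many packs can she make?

The pack count must divide each quantity, so the greatest is gcd(441, 126, 231).
441 = 3^2 × 7^2
126 = 2 × 3^2 × 7
231 = 3 × 7 × 11
gcd(441, 126, 231) = 3 × 7 = 21.

21 packs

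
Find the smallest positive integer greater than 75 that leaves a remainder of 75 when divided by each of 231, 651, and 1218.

415413

N − 75 must be a common multiple of 231, 651, and 1218.
231 = 3 × 7 × 11
651 = 3 × 7 × 31
1218 = 2 × 3 × 7 × 29
LCM(231, 651, 1218) = 2 × 3 × 7 × 11 × 29 × 31 = 415338.
Smallest N > 75 is LCM + 75 = 415338 + 75 = 415413.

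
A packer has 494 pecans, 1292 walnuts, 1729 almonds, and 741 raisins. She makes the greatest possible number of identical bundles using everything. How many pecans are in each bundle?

Number of bundles = gcd(494, 1292, 1729, 741).
494 = 2 × 13 × 19
1292 = 2^2 × 17 × 19
1729 = 7 × 13 × 19
741 = 3 × 13 × 19
gcd(494, 1292, 1729, 741) = 19.
pecans per bundle = 494 / 19 = 26.

26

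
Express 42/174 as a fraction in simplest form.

42 = 2 × 3 × 7
174 = 2 × 3 × 29
gcd(42, 174) = 2 × 3 = 6.
Divide numerator and denominator by 6: 42/174 = 7/29.

7/29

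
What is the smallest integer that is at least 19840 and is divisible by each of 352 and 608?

20064

The integer must be a common multiple of 352 and 608, so a multiple of their LCM.
352 = 2^5 × 11
608 = 2^5 × 19
LCM(352, 608) = 2^5 × 11 × 19 = 6688.
Smallest multiple of 6688 that is ≥ 19840: ⌈19840/6688⌉ × 6688 = 3 × 6688 = 20064.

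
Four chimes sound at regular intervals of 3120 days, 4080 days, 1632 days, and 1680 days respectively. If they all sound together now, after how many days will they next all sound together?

742560 days

The first simultaneous occurrence is after LCM of the individual periods.
3120 = 2^4 × 3 × 5 × 13
4080 = 2^4 × 3 × 5 × 17
1632 = 2^5 × 3 × 17
1680 = 2^4 × 3 × 5 × 7
LCM(3120, 4080, 1632, 1680) = 2^5 × 3 × 5 × 7 × 13 × 17 = 742560.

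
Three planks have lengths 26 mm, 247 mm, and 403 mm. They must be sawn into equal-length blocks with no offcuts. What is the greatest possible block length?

This is the greatest common divisor of 26, 247, and 403.
26 = 2 × 13
247 = 13 × 19
403 = 13 × 31
gcd(26, 247, 403) = 13.

13 mm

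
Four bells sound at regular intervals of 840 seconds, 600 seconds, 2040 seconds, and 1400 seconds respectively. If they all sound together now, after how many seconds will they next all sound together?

71400 seconds

The first simultaneous occurrence is after LCM of the individual periods.
840 = 2^3 × 3 × 5 × 7
600 = 2^3 × 3 × 5^2
2040 = 2^3 × 3 × 5 × 17
1400 = 2^3 × 5^2 × 7
LCM(840, 600, 2040, 1400) = 2^3 × 3 × 5^2 × 7 × 17 = 71400.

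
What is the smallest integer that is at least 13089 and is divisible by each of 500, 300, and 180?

13500

The integer must be a common multiple of 500, 300, and 180, so a multiple of their LCM.
500 = 2^2 × 5^3
300 = 2^2 × 3 × 5^2
180 = 2^2 × 3^2 × 5
LCM(500, 300, 180) = 2^2 × 3^2 × 5^3 = 4500.
Smallest multiple of 4500 that is ≥ 13089: ⌈13089/4500⌉ × 4500 = 3 × 4500 = 13500.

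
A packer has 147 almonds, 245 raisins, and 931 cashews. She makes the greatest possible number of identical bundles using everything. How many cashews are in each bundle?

19

Number of bundles = gcd(147, 245, 931).
147 = 3 × 7^2
245 = 5 × 7^2
931 = 7^2 × 19
gcd(147, 245, 931) = 7^2 = 49.
cashews per bundle = 931 / 49 = 19.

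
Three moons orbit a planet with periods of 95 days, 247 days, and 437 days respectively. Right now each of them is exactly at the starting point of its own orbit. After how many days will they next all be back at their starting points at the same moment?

28405 days

We need the least common multiple of the intervals.
95 = 5 × 19
247 = 13 × 19
437 = 19 × 23
LCM(95, 247, 437) = 5 × 13 × 19 × 23 = 28405.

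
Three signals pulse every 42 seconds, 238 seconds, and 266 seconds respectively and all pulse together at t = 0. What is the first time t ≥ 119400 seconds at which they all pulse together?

Joint pulses occur at multiples of LCM(42, 238, 266).
42 = 2 × 3 × 7
238 = 2 × 7 × 17
266 = 2 × 7 × 19
LCM(42, 238, 266) = 2 × 3 × 7 × 17 × 19 = 13566.
Smallest multiple of 13566 that is ≥ 119400: ⌈119400/13566⌉ × 13566 = 9 × 13566 = 122094.

122094 seconds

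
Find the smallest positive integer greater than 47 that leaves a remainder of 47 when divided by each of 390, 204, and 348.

384587

N − 47 must be a common multiple of 390, 204, and 348.
390 = 2 × 3 × 5 × 13
204 = 2^2 × 3 × 17
348 = 2^2 × 3 × 29
LCM(390, 204, 348) = 2^2 × 3 × 5 × 13 × 17 × 29 = 384540.
Smallest N > 47 is LCM + 47 = 384540 + 47 = 384587.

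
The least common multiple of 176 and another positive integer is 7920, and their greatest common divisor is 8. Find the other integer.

360

gcd × lcm = product of the two integers, so the other integer is (8 × 7920) / 176 = 360.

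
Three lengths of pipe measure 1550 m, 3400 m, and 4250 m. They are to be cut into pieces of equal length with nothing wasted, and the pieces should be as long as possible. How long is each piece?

50 m

The greatest length dividing all of 1550, 3400, and 4250 is their gcd.
1550 = 2 × 5^2 × 31
3400 = 2^3 × 5^2 × 17
4250 = 2 × 5^3 × 17
gcd(1550, 3400, 4250) = 2 × 5^2 = 50.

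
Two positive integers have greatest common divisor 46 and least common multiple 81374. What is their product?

3743204

For any two positive integers, gcd × lcm = product = 46 × 81374 = 3743204.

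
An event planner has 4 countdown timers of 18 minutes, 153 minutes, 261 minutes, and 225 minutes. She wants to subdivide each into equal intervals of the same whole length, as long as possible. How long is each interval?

9 minutes

The interval must divide each timer length; the longest such is the gcd.
18 = 2 × 3^2
153 = 3^2 × 17
261 = 3^2 × 29
225 = 3^2 × 5^2
gcd(18, 153, 261, 225) = 3^2 = 9.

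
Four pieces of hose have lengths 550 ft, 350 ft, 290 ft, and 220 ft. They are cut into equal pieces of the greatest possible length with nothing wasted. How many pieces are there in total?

141

Piece length = gcd(550, 350, 290, 220).
550 = 2 × 5^2 × 11
350 = 2 × 5^2 × 7
290 = 2 × 5 × 29
220 = 2^2 × 5 × 11
gcd(550, 350, 290, 220) = 2 × 5 = 10.
Total pieces = 550/10 + 350/10 + 290/10 + 220/10 = 55 + 35 + 29 + 22 = 141.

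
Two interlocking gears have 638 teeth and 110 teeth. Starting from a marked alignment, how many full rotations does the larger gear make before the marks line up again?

5 rotations

They are all back at their starting positions together after one LCM of the periods.
638 = 2 × 11 × 29
110 = 2 × 5 × 11
LCM(638, 110) = 2 × 5 × 11 × 29 = 3190.
Rotations for period 638: 3190 / 638 = 5.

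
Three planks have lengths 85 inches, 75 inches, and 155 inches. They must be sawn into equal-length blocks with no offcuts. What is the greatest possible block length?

This is the greatest common divisor of 85, 75, and 155.
85 = 5 × 17
75 = 3 × 5^2
155 = 5 × 31
gcd(85, 75, 155) = 5.

5 inches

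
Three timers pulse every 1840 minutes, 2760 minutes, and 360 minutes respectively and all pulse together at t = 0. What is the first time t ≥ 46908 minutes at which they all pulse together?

Joint pulses occur at multiples of LCM(1840, 2760, 360).
1840 = 2^4 × 5 × 23
2760 = 2^3 × 3 × 5 × 23
360 = 2^3 × 3^2 × 5
LCM(1840, 2760, 360) = 2^4 × 3^2 × 5 × 23 = 16560.
Smallest multiple of 16560 that is ≥ 46908: ⌈46908/16560⌉ × 16560 = 3 × 16560 = 49680.

49680 minutes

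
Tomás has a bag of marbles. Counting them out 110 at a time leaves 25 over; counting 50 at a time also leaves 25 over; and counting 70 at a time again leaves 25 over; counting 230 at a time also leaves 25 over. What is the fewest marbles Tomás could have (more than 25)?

N − 25 must be a common multiple of 110, 50, 70, and 230.
110 = 2 × 5 × 11
50 = 2 × 5^2
70 = 2 × 5 × 7
230 = 2 × 5 × 23
LCM(110, 50, 70, 230) = 2 × 5^2 × 7 × 11 × 23 = 88550.
Smallest N > 25 is LCM + 25 = 88550 + 25 = 88575.

88575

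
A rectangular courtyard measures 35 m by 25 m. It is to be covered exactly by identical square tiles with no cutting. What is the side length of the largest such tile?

By the Euclidean algorithm:
35 = 1 × 25 + 10
25 = 2 × 10 + 5
10 = 2 × 5 + 0
gcd(35, 25) = 5.

5 m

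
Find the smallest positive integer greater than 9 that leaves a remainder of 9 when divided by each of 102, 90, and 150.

N − 9 must be a common multiple of 102, 90, and 150.
102 = 2 × 3 × 17
90 = 2 × 3^2 × 5
150 = 2 × 3 × 5^2
LCM(102, 90, 150) = 2 × 3^2 × 5^2 × 17 = 7650.
Smallest N > 9 is LCM + 9 = 7650 + 9 = 7659.

7659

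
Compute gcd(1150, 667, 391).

23

1150 = 2 × 5^2 × 23
667 = 23 × 29
391 = 17 × 23
gcd(1150, 667, 391) = 23.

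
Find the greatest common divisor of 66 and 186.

6

66 = 2 × 3 × 11
186 = 2 × 3 × 31
gcd(66, 186) = 2 × 3 = 6.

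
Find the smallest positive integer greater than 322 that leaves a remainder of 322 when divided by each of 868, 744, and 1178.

99274

N − 322 must be a common multiple of 868, 744, and 1178.
868 = 2^2 × 7 × 31
744 = 2^3 × 3 × 31
1178 = 2 × 19 × 31
LCM(868, 744, 1178) = 2^3 × 3 × 7 × 19 × 31 = 98952.
Smallest N > 322 is LCM + 322 = 98952 + 322 = 99274.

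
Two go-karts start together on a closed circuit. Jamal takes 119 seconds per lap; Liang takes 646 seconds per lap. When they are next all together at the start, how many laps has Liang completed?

7 laps

All finish a whole number of cycles simultaneously at t = LCM of the periods.
119 = 7 × 17
646 = 2 × 17 × 19
LCM(119, 646) = 2 × 7 × 17 × 19 = 4522.
Laps for period 646: 4522 / 646 = 7.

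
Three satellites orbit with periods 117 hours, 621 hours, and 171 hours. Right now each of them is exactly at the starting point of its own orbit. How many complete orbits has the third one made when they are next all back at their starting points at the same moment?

897 orbits

All finish a whole number of cycles simultaneously at t = LCM of the periods.
117 = 3^2 × 13
621 = 3^3 × 23
171 = 3^2 × 19
LCM(117, 621, 171) = 3^3 × 13 × 19 × 23 = 153387.
Orbits for period 171: 153387 / 171 = 897.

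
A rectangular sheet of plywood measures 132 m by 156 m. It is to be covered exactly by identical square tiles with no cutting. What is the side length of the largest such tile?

The tile side must divide both 132 and 156, so the largest is their gcd.
132 = 2^2 × 3 × 11
156 = 2^2 × 3 × 13
gcd(132, 156) = 2^2 × 3 = 12.

12 m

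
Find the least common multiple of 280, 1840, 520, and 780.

280 = 2^3 × 5 × 7
1840 = 2^4 × 5 × 23
520 = 2^3 × 5 × 13
780 = 2^2 × 3 × 5 × 13
LCM(280, 1840, 520, 780) = 2^4 × 3 × 5 × 7 × 13 × 23 = 502320.

502320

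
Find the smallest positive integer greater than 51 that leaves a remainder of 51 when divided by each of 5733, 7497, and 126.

N − 51 must be a common multiple of 5733, 7497, and 126.
5733 = 3^2 × 7^2 × 13
7497 = 3^2 × 7^2 × 17
126 = 2 × 3^2 × 7
LCM(5733, 7497, 126) = 2 × 3^2 × 7^2 × 13 × 17 = 194922.
Smallest N > 51 is LCM + 51 = 194922 + 51 = 194973.

194973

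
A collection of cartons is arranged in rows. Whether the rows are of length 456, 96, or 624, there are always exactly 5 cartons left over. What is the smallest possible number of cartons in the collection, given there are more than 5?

23717

N − 5 must be a common multiple of 456, 96, and 624.
456 = 2^3 × 3 × 19
96 = 2^5 × 3
624 = 2^4 × 3 × 13
LCM(456, 96, 624) = 2^5 × 3 × 13 × 19 = 23712.
Smallest N > 5 is LCM + 5 = 23712 + 5 = 23717.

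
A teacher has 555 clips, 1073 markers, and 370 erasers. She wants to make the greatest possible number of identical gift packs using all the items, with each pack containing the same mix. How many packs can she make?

37 packs

The pack count must divide each quantity, so the greatest is gcd(555, 1073, 370).
555 = 3 × 5 × 37
1073 = 29 × 37
370 = 2 × 5 × 37
gcd(555, 1073, 370) = 37.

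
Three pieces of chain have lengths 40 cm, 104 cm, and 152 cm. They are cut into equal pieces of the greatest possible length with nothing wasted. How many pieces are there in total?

37

Piece length = gcd(40, 104, 152).
40 = 2^3 × 5
104 = 2^3 × 13
152 = 2^3 × 19
gcd(40, 104, 152) = 2^3 = 8.
Total pieces = 40/8 + 104/8 + 152/8 = 5 + 13 + 19 = 37.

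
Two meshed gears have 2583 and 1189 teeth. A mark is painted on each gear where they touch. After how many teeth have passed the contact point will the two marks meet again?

74907 teeth

We need the least common multiple of the intervals.
2583 = 3^2 × 7 × 41
1189 = 29 × 41
LCM(2583, 1189) = 3^2 × 7 × 29 × 41 = 74907.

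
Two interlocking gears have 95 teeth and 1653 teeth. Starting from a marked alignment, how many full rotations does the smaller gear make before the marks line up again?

87 rotations

All finish a whole number of cycles simultaneously at t = LCM of the periods.
95 = 5 × 19
1653 = 3 × 19 × 29
LCM(95, 1653) = 3 × 5 × 19 × 29 = 8265.
Rotations for period 95: 8265 / 95 = 87.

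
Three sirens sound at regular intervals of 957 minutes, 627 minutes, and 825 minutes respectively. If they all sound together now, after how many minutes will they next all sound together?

The first simultaneous occurrence is after LCM of the individual periods.
957 = 3 × 11 × 29
627 = 3 × 11 × 19
825 = 3 × 5^2 × 11
LCM(957, 627, 825) = 3 × 5^2 × 11 × 19 × 29 = 454575.

454575 minutes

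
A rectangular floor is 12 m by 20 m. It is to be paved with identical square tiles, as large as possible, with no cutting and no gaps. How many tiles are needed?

Tile side = gcd(12, 20).
12 = 2^2 × 3
20 = 2^2 × 5
gcd(12, 20) = 2^2 = 4.
Tiles: (12/4) × (20/4) = 3 × 5 = 15.

15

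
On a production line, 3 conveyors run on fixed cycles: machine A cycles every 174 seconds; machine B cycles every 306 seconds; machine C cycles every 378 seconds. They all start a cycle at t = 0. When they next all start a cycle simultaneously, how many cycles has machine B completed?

They are all back at their starting positions together after one LCM of the periods.
174 = 2 × 3 × 29
306 = 2 × 3^2 × 17
378 = 2 × 3^3 × 7
LCM(174, 306, 378) = 2 × 3^3 × 7 × 17 × 29 = 186354.
Cycles for period 306: 186354 / 306 = 609.

609 cycles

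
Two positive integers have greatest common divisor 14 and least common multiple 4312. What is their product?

60368

For any two positive integers, gcd × lcm = product = 14 × 4312 = 60368.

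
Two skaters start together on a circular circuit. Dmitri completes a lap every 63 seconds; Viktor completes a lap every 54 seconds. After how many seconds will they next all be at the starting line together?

They coincide at every common multiple of the periods; the first is the LCM.
63 = 3^2 × 7
54 = 2 × 3^3
LCM(63, 54) = 2 × 3^3 × 7 = 378.

378 seconds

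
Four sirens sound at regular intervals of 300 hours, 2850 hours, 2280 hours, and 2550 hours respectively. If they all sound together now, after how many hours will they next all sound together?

193800 hours

They coincide at every common multiple of the periods; the first is the LCM.
300 = 2^2 × 3 × 5^2
2850 = 2 × 3 × 5^2 × 19
2280 = 2^3 × 3 × 5 × 19
2550 = 2 × 3 × 5^2 × 17
LCM(300, 2850, 2280, 2550) = 2^3 × 3 × 5^2 × 17 × 19 = 193800.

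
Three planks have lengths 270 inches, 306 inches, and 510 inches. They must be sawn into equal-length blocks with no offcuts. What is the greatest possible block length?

6 inches

This is the greatest common divisor of 270, 306, and 510.
270 = 2 × 3^3 × 5
306 = 2 × 3^2 × 17
510 = 2 × 3 × 5 × 17
gcd(270, 306, 510) = 2 × 3 = 6.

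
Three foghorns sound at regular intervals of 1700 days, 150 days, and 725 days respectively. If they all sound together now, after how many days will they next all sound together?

147900 days

We need the least common multiple of the intervals.
1700 = 2^2 × 5^2 × 17
150 = 2 × 3 × 5^2
725 = 5^2 × 29
LCM(1700, 150, 725) = 2^2 × 3 × 5^2 × 17 × 29 = 147900.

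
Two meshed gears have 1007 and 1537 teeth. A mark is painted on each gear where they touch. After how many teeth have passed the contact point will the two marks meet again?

The first simultaneous occurrence is after LCM of the individual periods.
1007 = 19 × 53
1537 = 29 × 53
LCM(1007, 1537) = 19 × 29 × 53 = 29203.

29203 teeth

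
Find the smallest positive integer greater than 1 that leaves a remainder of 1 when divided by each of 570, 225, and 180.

N − 1 must be a common multiple of 570, 225, and 180.
570 = 2 × 3 × 5 × 19
225 = 3^2 × 5^2
180 = 2^2 × 3^2 × 5
LCM(570, 225, 180) = 2^2 × 3^2 × 5^2 × 19 = 17100.
Smallest N > 1 is LCM + 1 = 17100 + 1 = 17101.

17101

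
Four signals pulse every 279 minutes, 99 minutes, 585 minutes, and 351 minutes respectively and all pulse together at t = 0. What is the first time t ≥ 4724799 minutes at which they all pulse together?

Joint pulses occur at multiples of LCM(279, 99, 585, 351).
279 = 3^2 × 31
99 = 3^2 × 11
585 = 3^2 × 5 × 13
351 = 3^3 × 13
LCM(279, 99, 585, 351) = 3^3 × 5 × 11 × 13 × 31 = 598455.
Smallest multiple of 598455 that is ≥ 4724799: ⌈4724799/598455⌉ × 598455 = 8 × 598455 = 4787640.

4787640 minutes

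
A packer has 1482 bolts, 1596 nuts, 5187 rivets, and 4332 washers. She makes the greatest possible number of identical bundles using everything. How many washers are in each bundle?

Number of bundles = gcd(1482, 1596, 5187, 4332).
1482 = 2 × 3 × 13 × 19
1596 = 2^2 × 3 × 7 × 19
5187 = 3 × 7 × 13 × 19
4332 = 2^2 × 3 × 19^2
gcd(1482, 1596, 5187, 4332) = 3 × 19 = 57.
washers per bundle = 4332 / 57 = 76.

76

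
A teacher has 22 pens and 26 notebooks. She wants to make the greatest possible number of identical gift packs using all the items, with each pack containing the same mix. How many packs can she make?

The pack count must divide each quantity, so the greatest is gcd(22, 26).
22 = 2 × 11
26 = 2 × 13
gcd(22, 26) = 2.

2 packs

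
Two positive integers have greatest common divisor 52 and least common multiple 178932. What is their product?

9304464

For any two positive integers, gcd × lcm = product = 52 × 178932 = 9304464.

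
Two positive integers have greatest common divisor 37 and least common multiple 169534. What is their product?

For any two positive integers, gcd × lcm = product = 37 × 169534 = 6272758.

6272758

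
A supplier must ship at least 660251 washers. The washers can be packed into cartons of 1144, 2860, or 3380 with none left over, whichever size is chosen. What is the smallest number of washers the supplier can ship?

669240

The number of washers must be a common multiple of 1144, 2860, and 3380, so a multiple of their LCM.
1144 = 2^3 × 11 × 13
2860 = 2^2 × 5 × 11 × 13
3380 = 2^2 × 5 × 13^2
LCM(1144, 2860, 3380) = 2^3 × 5 × 11 × 13^2 = 74360.
Smallest multiple of 74360 that is ≥ 660251: ⌈660251/74360⌉ × 74360 = 9 × 74360 = 669240.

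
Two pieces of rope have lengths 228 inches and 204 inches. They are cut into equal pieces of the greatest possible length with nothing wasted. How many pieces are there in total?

Piece length = gcd(228, 204).
228 = 2^2 × 3 × 19
204 = 2^2 × 3 × 17
gcd(228, 204) = 2^2 × 3 = 12.
Total pieces = 228/12 + 204/12 = 19 + 17 = 36.

36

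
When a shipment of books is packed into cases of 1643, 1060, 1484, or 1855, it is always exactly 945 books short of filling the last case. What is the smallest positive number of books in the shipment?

Being 945 short of a full case of size k means N ≡ −945 (mod k), i.e. N + 945 is a multiple of each size.
1643 = 31 × 53
1060 = 2^2 × 5 × 53
1484 = 2^2 × 7 × 53
1855 = 5 × 7 × 53
LCM(1643, 1060, 1484, 1855) = 2^2 × 5 × 7 × 31 × 53 = 230020.
Smallest positive N is 230020 − 945 = 229075.

229075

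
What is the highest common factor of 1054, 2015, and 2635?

31

1054 = 2 × 17 × 31
2015 = 5 × 13 × 31
2635 = 5 × 17 × 31
gcd(1054, 2015, 2635) = 31.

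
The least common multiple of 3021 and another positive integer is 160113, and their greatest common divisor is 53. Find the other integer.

gcd × lcm = product of the two integers, so the other integer is (53 × 160113) / 3021 = 2809.

2809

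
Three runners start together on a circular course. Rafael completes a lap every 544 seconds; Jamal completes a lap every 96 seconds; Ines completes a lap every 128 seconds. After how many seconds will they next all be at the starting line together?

The first simultaneous occurrence is after LCM of the individual periods.
544 = 2^5 × 17
96 = 2^5 × 3
128 = 2^7
LCM(544, 96, 128) = 2^7 × 3 × 17 = 6528.

6528 seconds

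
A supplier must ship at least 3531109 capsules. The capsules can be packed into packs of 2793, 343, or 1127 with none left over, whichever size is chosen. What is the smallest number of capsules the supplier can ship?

3597384

The number of capsules must be a common multiple of 2793, 343, and 1127, so a multiple of their LCM.
2793 = 3 × 7^2 × 19
343 = 7^3
1127 = 7^2 × 23
LCM(2793, 343, 1127) = 3 × 7^3 × 19 × 23 = 449673.
Smallest multiple of 449673 that is ≥ 3531109: ⌈3531109/449673⌉ × 449673 = 8 × 449673 = 3597384.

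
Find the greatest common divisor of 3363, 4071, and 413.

59

3363 = 3 × 19 × 59
4071 = 3 × 23 × 59
413 = 7 × 59
gcd(3363, 4071, 413) = 59.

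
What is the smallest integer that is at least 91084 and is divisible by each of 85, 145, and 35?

103530

The integer must be a common multiple of 85, 145, and 35, so a multiple of their LCM.
85 = 5 × 17
145 = 5 × 29
35 = 5 × 7
LCM(85, 145, 35) = 5 × 7 × 17 × 29 = 17255.
Smallest multiple of 17255 that is ≥ 91084: ⌈91084/17255⌉ × 17255 = 6 × 17255 = 103530.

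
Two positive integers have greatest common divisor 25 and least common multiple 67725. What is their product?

For any two positive integers, gcd × lcm = product = 25 × 67725 = 1693125.

1693125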